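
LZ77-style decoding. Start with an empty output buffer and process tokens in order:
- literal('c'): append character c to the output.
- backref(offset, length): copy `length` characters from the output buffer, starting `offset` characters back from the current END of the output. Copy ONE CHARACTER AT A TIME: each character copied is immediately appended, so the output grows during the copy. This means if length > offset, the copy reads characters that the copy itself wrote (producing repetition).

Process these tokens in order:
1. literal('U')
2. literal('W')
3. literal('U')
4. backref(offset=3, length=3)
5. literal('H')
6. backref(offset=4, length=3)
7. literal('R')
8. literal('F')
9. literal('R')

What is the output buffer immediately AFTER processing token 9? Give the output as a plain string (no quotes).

Token 1: literal('U'). Output: "U"
Token 2: literal('W'). Output: "UW"
Token 3: literal('U'). Output: "UWU"
Token 4: backref(off=3, len=3). Copied 'UWU' from pos 0. Output: "UWUUWU"
Token 5: literal('H'). Output: "UWUUWUH"
Token 6: backref(off=4, len=3). Copied 'UWU' from pos 3. Output: "UWUUWUHUWU"
Token 7: literal('R'). Output: "UWUUWUHUWUR"
Token 8: literal('F'). Output: "UWUUWUHUWURF"
Token 9: literal('R'). Output: "UWUUWUHUWURFR"

Answer: UWUUWUHUWURFR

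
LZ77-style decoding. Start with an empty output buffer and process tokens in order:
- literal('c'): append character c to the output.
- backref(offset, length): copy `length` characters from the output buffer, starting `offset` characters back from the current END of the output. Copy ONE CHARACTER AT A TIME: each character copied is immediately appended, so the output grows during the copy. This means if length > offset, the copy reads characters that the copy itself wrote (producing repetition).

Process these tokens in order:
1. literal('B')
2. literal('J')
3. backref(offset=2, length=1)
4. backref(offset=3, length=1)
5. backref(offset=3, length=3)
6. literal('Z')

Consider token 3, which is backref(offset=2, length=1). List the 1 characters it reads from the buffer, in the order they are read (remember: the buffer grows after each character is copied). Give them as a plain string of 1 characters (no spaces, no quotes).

Token 1: literal('B'). Output: "B"
Token 2: literal('J'). Output: "BJ"
Token 3: backref(off=2, len=1). Buffer before: "BJ" (len 2)
  byte 1: read out[0]='B', append. Buffer now: "BJB"

Answer: B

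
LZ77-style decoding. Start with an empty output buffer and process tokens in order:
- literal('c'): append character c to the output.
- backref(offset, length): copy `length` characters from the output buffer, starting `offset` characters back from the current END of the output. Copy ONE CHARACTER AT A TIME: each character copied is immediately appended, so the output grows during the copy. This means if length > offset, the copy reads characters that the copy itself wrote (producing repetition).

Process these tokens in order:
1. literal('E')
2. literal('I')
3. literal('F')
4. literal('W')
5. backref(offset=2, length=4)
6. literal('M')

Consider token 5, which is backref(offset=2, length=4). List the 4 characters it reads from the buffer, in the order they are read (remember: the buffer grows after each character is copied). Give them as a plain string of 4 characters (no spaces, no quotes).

Token 1: literal('E'). Output: "E"
Token 2: literal('I'). Output: "EI"
Token 3: literal('F'). Output: "EIF"
Token 4: literal('W'). Output: "EIFW"
Token 5: backref(off=2, len=4). Buffer before: "EIFW" (len 4)
  byte 1: read out[2]='F', append. Buffer now: "EIFWF"
  byte 2: read out[3]='W', append. Buffer now: "EIFWFW"
  byte 3: read out[4]='F', append. Buffer now: "EIFWFWF"
  byte 4: read out[5]='W', append. Buffer now: "EIFWFWFW"

Answer: FWFW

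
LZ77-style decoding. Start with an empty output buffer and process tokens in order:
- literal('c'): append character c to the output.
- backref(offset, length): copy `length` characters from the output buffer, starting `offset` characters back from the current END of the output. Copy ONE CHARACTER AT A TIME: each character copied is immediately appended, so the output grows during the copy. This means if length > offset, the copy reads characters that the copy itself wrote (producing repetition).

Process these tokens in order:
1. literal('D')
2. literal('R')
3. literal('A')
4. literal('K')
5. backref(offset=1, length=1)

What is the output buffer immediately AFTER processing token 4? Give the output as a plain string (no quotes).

Token 1: literal('D'). Output: "D"
Token 2: literal('R'). Output: "DR"
Token 3: literal('A'). Output: "DRA"
Token 4: literal('K'). Output: "DRAK"

Answer: DRAK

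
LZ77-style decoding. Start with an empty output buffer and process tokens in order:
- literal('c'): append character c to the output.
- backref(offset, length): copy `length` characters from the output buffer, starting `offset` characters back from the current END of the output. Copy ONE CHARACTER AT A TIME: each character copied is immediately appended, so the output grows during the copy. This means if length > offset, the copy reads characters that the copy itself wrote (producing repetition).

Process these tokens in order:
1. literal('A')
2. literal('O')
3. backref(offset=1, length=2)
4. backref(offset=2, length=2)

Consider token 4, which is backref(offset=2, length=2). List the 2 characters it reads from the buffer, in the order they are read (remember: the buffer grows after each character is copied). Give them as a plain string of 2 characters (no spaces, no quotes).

Token 1: literal('A'). Output: "A"
Token 2: literal('O'). Output: "AO"
Token 3: backref(off=1, len=2) (overlapping!). Copied 'OO' from pos 1. Output: "AOOO"
Token 4: backref(off=2, len=2). Buffer before: "AOOO" (len 4)
  byte 1: read out[2]='O', append. Buffer now: "AOOOO"
  byte 2: read out[3]='O', append. Buffer now: "AOOOOO"

Answer: OO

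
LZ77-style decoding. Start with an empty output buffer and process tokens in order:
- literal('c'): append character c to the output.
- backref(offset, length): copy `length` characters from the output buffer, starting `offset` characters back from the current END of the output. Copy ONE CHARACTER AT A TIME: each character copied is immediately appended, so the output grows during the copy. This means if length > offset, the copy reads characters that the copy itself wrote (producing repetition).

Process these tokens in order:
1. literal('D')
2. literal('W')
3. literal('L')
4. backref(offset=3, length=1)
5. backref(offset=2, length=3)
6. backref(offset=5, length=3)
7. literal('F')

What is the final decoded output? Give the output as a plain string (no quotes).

Answer: DWLDLDLLDLF

Derivation:
Token 1: literal('D'). Output: "D"
Token 2: literal('W'). Output: "DW"
Token 3: literal('L'). Output: "DWL"
Token 4: backref(off=3, len=1). Copied 'D' from pos 0. Output: "DWLD"
Token 5: backref(off=2, len=3) (overlapping!). Copied 'LDL' from pos 2. Output: "DWLDLDL"
Token 6: backref(off=5, len=3). Copied 'LDL' from pos 2. Output: "DWLDLDLLDL"
Token 7: literal('F'). Output: "DWLDLDLLDLF"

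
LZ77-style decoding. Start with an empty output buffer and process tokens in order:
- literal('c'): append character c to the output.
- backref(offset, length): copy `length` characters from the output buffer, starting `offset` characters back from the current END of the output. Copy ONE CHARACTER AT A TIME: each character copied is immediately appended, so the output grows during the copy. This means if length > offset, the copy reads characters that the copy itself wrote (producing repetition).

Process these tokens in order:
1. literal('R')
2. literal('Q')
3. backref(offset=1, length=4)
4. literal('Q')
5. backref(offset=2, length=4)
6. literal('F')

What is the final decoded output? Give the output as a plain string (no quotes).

Token 1: literal('R'). Output: "R"
Token 2: literal('Q'). Output: "RQ"
Token 3: backref(off=1, len=4) (overlapping!). Copied 'QQQQ' from pos 1. Output: "RQQQQQ"
Token 4: literal('Q'). Output: "RQQQQQQ"
Token 5: backref(off=2, len=4) (overlapping!). Copied 'QQQQ' from pos 5. Output: "RQQQQQQQQQQ"
Token 6: literal('F'). Output: "RQQQQQQQQQQF"

Answer: RQQQQQQQQQQF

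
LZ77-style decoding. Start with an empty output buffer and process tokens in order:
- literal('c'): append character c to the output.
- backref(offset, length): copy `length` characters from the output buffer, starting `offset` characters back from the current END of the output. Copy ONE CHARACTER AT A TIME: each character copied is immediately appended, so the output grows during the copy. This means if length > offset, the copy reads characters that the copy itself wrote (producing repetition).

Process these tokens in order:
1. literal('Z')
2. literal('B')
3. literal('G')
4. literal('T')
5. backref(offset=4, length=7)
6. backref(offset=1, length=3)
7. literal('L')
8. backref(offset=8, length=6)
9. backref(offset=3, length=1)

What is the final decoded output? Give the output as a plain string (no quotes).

Answer: ZBGTZBGTZBGGGGLTZBGGGG

Derivation:
Token 1: literal('Z'). Output: "Z"
Token 2: literal('B'). Output: "ZB"
Token 3: literal('G'). Output: "ZBG"
Token 4: literal('T'). Output: "ZBGT"
Token 5: backref(off=4, len=7) (overlapping!). Copied 'ZBGTZBG' from pos 0. Output: "ZBGTZBGTZBG"
Token 6: backref(off=1, len=3) (overlapping!). Copied 'GGG' from pos 10. Output: "ZBGTZBGTZBGGGG"
Token 7: literal('L'). Output: "ZBGTZBGTZBGGGGL"
Token 8: backref(off=8, len=6). Copied 'TZBGGG' from pos 7. Output: "ZBGTZBGTZBGGGGLTZBGGG"
Token 9: backref(off=3, len=1). Copied 'G' from pos 18. Output: "ZBGTZBGTZBGGGGLTZBGGGG"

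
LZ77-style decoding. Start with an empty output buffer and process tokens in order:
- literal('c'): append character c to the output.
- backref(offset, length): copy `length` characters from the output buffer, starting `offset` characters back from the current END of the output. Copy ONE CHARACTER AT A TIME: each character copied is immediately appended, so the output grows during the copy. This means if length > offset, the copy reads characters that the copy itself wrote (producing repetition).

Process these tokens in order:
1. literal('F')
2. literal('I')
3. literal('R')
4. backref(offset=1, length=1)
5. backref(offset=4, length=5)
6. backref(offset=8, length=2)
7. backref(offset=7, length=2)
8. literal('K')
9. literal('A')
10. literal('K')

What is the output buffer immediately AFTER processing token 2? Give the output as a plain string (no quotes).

Answer: FI

Derivation:
Token 1: literal('F'). Output: "F"
Token 2: literal('I'). Output: "FI"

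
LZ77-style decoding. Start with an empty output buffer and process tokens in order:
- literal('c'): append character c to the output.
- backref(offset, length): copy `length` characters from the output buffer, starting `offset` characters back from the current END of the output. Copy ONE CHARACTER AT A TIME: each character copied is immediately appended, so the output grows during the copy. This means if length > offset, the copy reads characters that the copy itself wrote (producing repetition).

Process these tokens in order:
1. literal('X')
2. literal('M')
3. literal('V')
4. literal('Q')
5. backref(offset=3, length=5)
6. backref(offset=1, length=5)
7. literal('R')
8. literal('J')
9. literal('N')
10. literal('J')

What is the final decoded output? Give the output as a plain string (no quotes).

Token 1: literal('X'). Output: "X"
Token 2: literal('M'). Output: "XM"
Token 3: literal('V'). Output: "XMV"
Token 4: literal('Q'). Output: "XMVQ"
Token 5: backref(off=3, len=5) (overlapping!). Copied 'MVQMV' from pos 1. Output: "XMVQMVQMV"
Token 6: backref(off=1, len=5) (overlapping!). Copied 'VVVVV' from pos 8. Output: "XMVQMVQMVVVVVV"
Token 7: literal('R'). Output: "XMVQMVQMVVVVVVR"
Token 8: literal('J'). Output: "XMVQMVQMVVVVVVRJ"
Token 9: literal('N'). Output: "XMVQMVQMVVVVVVRJN"
Token 10: literal('J'). Output: "XMVQMVQMVVVVVVRJNJ"

Answer: XMVQMVQMVVVVVVRJNJ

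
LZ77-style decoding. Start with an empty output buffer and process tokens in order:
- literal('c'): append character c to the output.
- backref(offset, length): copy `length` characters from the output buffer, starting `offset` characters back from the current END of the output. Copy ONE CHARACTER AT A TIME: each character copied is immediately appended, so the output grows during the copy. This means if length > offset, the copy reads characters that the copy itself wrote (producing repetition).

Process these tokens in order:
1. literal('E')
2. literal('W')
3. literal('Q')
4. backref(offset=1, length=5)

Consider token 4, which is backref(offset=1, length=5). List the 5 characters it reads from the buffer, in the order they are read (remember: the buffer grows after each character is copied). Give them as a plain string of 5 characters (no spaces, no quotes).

Token 1: literal('E'). Output: "E"
Token 2: literal('W'). Output: "EW"
Token 3: literal('Q'). Output: "EWQ"
Token 4: backref(off=1, len=5). Buffer before: "EWQ" (len 3)
  byte 1: read out[2]='Q', append. Buffer now: "EWQQ"
  byte 2: read out[3]='Q', append. Buffer now: "EWQQQ"
  byte 3: read out[4]='Q', append. Buffer now: "EWQQQQ"
  byte 4: read out[5]='Q', append. Buffer now: "EWQQQQQ"
  byte 5: read out[6]='Q', append. Buffer now: "EWQQQQQQ"

Answer: QQQQQ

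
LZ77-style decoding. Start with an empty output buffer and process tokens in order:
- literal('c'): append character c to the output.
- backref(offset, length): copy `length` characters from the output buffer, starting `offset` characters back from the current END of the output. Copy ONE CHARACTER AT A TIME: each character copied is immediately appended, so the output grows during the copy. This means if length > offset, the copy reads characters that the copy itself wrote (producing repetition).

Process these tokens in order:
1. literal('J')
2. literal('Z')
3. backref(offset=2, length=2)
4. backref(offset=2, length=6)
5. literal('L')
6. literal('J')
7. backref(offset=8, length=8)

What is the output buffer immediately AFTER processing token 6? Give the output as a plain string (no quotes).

Answer: JZJZJZJZJZLJ

Derivation:
Token 1: literal('J'). Output: "J"
Token 2: literal('Z'). Output: "JZ"
Token 3: backref(off=2, len=2). Copied 'JZ' from pos 0. Output: "JZJZ"
Token 4: backref(off=2, len=6) (overlapping!). Copied 'JZJZJZ' from pos 2. Output: "JZJZJZJZJZ"
Token 5: literal('L'). Output: "JZJZJZJZJZL"
Token 6: literal('J'). Output: "JZJZJZJZJZLJ"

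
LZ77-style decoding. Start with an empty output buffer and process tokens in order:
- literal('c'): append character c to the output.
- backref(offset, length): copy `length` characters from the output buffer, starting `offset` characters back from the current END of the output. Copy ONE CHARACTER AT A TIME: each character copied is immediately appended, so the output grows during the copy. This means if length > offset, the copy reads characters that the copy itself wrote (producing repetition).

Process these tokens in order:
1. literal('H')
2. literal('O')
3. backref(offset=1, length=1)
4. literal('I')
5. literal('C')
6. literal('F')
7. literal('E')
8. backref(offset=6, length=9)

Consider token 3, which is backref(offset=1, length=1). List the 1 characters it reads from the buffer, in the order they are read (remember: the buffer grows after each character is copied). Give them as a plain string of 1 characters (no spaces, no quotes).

Token 1: literal('H'). Output: "H"
Token 2: literal('O'). Output: "HO"
Token 3: backref(off=1, len=1). Buffer before: "HO" (len 2)
  byte 1: read out[1]='O', append. Buffer now: "HOO"

Answer: O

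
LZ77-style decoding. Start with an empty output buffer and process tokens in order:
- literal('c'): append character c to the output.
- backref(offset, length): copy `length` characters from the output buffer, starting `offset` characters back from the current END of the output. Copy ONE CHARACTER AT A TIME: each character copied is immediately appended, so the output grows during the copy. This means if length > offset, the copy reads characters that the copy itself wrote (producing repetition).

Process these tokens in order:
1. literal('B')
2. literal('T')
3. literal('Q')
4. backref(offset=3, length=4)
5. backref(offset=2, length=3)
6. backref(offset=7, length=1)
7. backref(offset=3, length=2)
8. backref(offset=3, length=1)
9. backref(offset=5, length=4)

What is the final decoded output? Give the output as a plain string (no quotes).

Token 1: literal('B'). Output: "B"
Token 2: literal('T'). Output: "BT"
Token 3: literal('Q'). Output: "BTQ"
Token 4: backref(off=3, len=4) (overlapping!). Copied 'BTQB' from pos 0. Output: "BTQBTQB"
Token 5: backref(off=2, len=3) (overlapping!). Copied 'QBQ' from pos 5. Output: "BTQBTQBQBQ"
Token 6: backref(off=7, len=1). Copied 'B' from pos 3. Output: "BTQBTQBQBQB"
Token 7: backref(off=3, len=2). Copied 'BQ' from pos 8. Output: "BTQBTQBQBQBBQ"
Token 8: backref(off=3, len=1). Copied 'B' from pos 10. Output: "BTQBTQBQBQBBQB"
Token 9: backref(off=5, len=4). Copied 'QBBQ' from pos 9. Output: "BTQBTQBQBQBBQBQBBQ"

Answer: BTQBTQBQBQBBQBQBBQ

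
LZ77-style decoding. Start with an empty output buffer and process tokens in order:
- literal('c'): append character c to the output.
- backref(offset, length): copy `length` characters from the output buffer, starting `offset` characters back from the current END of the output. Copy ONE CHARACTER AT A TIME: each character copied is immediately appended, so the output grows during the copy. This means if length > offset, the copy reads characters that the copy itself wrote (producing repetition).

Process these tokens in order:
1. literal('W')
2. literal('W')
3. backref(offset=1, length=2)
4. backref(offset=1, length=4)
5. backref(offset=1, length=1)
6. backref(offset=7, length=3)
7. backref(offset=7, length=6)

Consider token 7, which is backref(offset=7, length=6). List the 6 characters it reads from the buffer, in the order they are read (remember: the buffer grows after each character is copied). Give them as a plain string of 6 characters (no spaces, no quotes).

Token 1: literal('W'). Output: "W"
Token 2: literal('W'). Output: "WW"
Token 3: backref(off=1, len=2) (overlapping!). Copied 'WW' from pos 1. Output: "WWWW"
Token 4: backref(off=1, len=4) (overlapping!). Copied 'WWWW' from pos 3. Output: "WWWWWWWW"
Token 5: backref(off=1, len=1). Copied 'W' from pos 7. Output: "WWWWWWWWW"
Token 6: backref(off=7, len=3). Copied 'WWW' from pos 2. Output: "WWWWWWWWWWWW"
Token 7: backref(off=7, len=6). Buffer before: "WWWWWWWWWWWW" (len 12)
  byte 1: read out[5]='W', append. Buffer now: "WWWWWWWWWWWWW"
  byte 2: read out[6]='W', append. Buffer now: "WWWWWWWWWWWWWW"
  byte 3: read out[7]='W', append. Buffer now: "WWWWWWWWWWWWWWW"
  byte 4: read out[8]='W', append. Buffer now: "WWWWWWWWWWWWWWWW"
  byte 5: read out[9]='W', append. Buffer now: "WWWWWWWWWWWWWWWWW"
  byte 6: read out[10]='W', append. Buffer now: "WWWWWWWWWWWWWWWWWW"

Answer: WWWWWW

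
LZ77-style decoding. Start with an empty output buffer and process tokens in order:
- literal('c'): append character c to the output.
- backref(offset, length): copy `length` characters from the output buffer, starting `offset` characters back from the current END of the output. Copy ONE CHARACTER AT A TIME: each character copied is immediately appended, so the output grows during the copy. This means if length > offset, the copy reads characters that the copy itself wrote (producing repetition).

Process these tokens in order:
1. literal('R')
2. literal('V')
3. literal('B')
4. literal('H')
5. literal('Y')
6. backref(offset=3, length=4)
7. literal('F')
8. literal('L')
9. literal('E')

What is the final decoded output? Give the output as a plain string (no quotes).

Token 1: literal('R'). Output: "R"
Token 2: literal('V'). Output: "RV"
Token 3: literal('B'). Output: "RVB"
Token 4: literal('H'). Output: "RVBH"
Token 5: literal('Y'). Output: "RVBHY"
Token 6: backref(off=3, len=4) (overlapping!). Copied 'BHYB' from pos 2. Output: "RVBHYBHYB"
Token 7: literal('F'). Output: "RVBHYBHYBF"
Token 8: literal('L'). Output: "RVBHYBHYBFL"
Token 9: literal('E'). Output: "RVBHYBHYBFLE"

Answer: RVBHYBHYBFLE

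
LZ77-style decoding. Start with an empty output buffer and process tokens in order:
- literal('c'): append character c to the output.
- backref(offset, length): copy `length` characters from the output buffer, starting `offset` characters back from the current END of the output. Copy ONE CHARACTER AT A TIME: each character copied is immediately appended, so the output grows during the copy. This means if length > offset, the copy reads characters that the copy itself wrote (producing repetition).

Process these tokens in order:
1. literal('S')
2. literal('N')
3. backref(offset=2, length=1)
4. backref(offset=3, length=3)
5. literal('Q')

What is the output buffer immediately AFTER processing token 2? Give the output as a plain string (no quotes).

Token 1: literal('S'). Output: "S"
Token 2: literal('N'). Output: "SN"

Answer: SN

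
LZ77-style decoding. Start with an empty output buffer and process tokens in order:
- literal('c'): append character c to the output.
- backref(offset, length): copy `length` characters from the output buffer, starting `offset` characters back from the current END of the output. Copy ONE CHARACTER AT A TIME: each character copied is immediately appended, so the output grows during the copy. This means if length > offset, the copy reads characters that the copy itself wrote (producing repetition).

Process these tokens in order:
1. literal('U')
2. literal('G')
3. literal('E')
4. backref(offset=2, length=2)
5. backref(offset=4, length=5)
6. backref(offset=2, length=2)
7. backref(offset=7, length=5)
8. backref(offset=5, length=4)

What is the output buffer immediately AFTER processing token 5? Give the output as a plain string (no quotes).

Token 1: literal('U'). Output: "U"
Token 2: literal('G'). Output: "UG"
Token 3: literal('E'). Output: "UGE"
Token 4: backref(off=2, len=2). Copied 'GE' from pos 1. Output: "UGEGE"
Token 5: backref(off=4, len=5) (overlapping!). Copied 'GEGEG' from pos 1. Output: "UGEGEGEGEG"

Answer: UGEGEGEGEG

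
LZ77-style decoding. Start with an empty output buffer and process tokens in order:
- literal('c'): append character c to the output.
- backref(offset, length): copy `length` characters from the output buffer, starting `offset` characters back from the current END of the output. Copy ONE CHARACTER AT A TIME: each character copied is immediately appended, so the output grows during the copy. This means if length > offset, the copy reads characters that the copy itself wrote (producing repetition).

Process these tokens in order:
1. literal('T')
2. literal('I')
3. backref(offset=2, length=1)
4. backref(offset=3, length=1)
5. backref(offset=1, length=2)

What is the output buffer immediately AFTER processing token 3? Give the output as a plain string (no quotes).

Token 1: literal('T'). Output: "T"
Token 2: literal('I'). Output: "TI"
Token 3: backref(off=2, len=1). Copied 'T' from pos 0. Output: "TIT"

Answer: TIT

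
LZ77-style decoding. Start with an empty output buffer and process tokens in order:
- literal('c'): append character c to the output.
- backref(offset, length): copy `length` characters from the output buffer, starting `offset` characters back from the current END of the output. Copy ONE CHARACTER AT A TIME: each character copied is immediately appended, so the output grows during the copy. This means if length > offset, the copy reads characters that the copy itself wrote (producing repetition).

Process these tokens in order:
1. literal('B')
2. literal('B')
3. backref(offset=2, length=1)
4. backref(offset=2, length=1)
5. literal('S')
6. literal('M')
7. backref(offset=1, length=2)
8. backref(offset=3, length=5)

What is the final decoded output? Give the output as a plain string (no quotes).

Answer: BBBBSMMMMMMMM

Derivation:
Token 1: literal('B'). Output: "B"
Token 2: literal('B'). Output: "BB"
Token 3: backref(off=2, len=1). Copied 'B' from pos 0. Output: "BBB"
Token 4: backref(off=2, len=1). Copied 'B' from pos 1. Output: "BBBB"
Token 5: literal('S'). Output: "BBBBS"
Token 6: literal('M'). Output: "BBBBSM"
Token 7: backref(off=1, len=2) (overlapping!). Copied 'MM' from pos 5. Output: "BBBBSMMM"
Token 8: backref(off=3, len=5) (overlapping!). Copied 'MMMMM' from pos 5. Output: "BBBBSMMMMMMMM"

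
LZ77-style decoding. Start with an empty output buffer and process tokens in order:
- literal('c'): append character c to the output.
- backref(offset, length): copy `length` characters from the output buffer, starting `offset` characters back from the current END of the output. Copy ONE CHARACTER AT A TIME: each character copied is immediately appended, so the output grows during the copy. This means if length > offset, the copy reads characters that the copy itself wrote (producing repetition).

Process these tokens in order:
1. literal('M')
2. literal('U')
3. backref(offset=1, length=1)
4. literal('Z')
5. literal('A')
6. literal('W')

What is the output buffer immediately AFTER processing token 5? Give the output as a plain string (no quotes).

Token 1: literal('M'). Output: "M"
Token 2: literal('U'). Output: "MU"
Token 3: backref(off=1, len=1). Copied 'U' from pos 1. Output: "MUU"
Token 4: literal('Z'). Output: "MUUZ"
Token 5: literal('A'). Output: "MUUZA"

Answer: MUUZA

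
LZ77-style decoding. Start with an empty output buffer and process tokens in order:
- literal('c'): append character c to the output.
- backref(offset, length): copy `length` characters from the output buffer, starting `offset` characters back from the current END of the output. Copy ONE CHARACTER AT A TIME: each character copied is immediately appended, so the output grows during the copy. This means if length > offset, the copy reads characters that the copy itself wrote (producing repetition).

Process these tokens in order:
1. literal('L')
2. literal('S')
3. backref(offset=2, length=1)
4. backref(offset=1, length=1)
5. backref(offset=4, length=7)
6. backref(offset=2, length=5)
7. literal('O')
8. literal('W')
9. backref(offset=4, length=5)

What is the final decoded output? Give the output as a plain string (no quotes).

Answer: LSLLLSLLLSLSLSLSOWLSOWL

Derivation:
Token 1: literal('L'). Output: "L"
Token 2: literal('S'). Output: "LS"
Token 3: backref(off=2, len=1). Copied 'L' from pos 0. Output: "LSL"
Token 4: backref(off=1, len=1). Copied 'L' from pos 2. Output: "LSLL"
Token 5: backref(off=4, len=7) (overlapping!). Copied 'LSLLLSL' from pos 0. Output: "LSLLLSLLLSL"
Token 6: backref(off=2, len=5) (overlapping!). Copied 'SLSLS' from pos 9. Output: "LSLLLSLLLSLSLSLS"
Token 7: literal('O'). Output: "LSLLLSLLLSLSLSLSO"
Token 8: literal('W'). Output: "LSLLLSLLLSLSLSLSOW"
Token 9: backref(off=4, len=5) (overlapping!). Copied 'LSOWL' from pos 14. Output: "LSLLLSLLLSLSLSLSOWLSOWL"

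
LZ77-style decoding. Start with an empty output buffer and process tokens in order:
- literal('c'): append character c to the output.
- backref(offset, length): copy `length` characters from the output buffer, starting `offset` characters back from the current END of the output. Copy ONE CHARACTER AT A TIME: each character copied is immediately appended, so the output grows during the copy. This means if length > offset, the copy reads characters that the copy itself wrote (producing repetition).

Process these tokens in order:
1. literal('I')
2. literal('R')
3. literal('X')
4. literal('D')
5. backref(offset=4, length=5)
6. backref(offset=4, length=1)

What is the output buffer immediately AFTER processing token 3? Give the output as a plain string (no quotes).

Answer: IRX

Derivation:
Token 1: literal('I'). Output: "I"
Token 2: literal('R'). Output: "IR"
Token 3: literal('X'). Output: "IRX"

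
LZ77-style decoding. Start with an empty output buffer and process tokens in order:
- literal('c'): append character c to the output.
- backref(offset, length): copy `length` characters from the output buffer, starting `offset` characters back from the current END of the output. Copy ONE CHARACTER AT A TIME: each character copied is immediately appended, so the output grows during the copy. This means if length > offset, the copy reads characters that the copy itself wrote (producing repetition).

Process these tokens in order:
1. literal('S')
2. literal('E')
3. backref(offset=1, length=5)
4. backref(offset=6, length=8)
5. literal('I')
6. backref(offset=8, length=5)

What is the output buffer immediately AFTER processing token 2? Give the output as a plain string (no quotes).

Answer: SE

Derivation:
Token 1: literal('S'). Output: "S"
Token 2: literal('E'). Output: "SE"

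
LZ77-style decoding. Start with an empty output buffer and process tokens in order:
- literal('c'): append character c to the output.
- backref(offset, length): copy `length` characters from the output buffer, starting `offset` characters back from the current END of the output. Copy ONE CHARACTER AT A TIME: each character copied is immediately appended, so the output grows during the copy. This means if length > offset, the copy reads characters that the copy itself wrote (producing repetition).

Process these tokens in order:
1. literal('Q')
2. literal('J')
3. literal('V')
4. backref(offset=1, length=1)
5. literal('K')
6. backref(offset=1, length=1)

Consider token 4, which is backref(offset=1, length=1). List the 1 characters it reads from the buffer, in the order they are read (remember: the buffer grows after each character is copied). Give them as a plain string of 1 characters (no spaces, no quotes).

Token 1: literal('Q'). Output: "Q"
Token 2: literal('J'). Output: "QJ"
Token 3: literal('V'). Output: "QJV"
Token 4: backref(off=1, len=1). Buffer before: "QJV" (len 3)
  byte 1: read out[2]='V', append. Buffer now: "QJVV"

Answer: V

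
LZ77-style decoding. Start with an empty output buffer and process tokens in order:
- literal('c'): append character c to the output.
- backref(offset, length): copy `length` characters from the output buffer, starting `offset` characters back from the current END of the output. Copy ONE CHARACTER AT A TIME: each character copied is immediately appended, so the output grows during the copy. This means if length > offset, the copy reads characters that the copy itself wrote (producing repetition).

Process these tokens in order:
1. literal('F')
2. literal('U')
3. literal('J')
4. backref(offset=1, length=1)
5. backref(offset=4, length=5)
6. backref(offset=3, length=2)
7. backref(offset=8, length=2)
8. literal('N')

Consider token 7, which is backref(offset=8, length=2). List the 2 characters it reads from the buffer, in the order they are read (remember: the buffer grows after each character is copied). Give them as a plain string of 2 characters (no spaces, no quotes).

Token 1: literal('F'). Output: "F"
Token 2: literal('U'). Output: "FU"
Token 3: literal('J'). Output: "FUJ"
Token 4: backref(off=1, len=1). Copied 'J' from pos 2. Output: "FUJJ"
Token 5: backref(off=4, len=5) (overlapping!). Copied 'FUJJF' from pos 0. Output: "FUJJFUJJF"
Token 6: backref(off=3, len=2). Copied 'JJ' from pos 6. Output: "FUJJFUJJFJJ"
Token 7: backref(off=8, len=2). Buffer before: "FUJJFUJJFJJ" (len 11)
  byte 1: read out[3]='J', append. Buffer now: "FUJJFUJJFJJJ"
  byte 2: read out[4]='F', append. Buffer now: "FUJJFUJJFJJJF"

Answer: JF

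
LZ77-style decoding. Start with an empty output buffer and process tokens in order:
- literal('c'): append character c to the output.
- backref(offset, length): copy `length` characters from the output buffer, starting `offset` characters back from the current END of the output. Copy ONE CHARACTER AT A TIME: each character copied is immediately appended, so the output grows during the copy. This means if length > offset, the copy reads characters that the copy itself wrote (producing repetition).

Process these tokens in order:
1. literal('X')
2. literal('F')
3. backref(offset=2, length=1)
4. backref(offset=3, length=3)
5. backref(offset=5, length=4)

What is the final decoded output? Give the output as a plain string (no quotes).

Token 1: literal('X'). Output: "X"
Token 2: literal('F'). Output: "XF"
Token 3: backref(off=2, len=1). Copied 'X' from pos 0. Output: "XFX"
Token 4: backref(off=3, len=3). Copied 'XFX' from pos 0. Output: "XFXXFX"
Token 5: backref(off=5, len=4). Copied 'FXXF' from pos 1. Output: "XFXXFXFXXF"

Answer: XFXXFXFXXF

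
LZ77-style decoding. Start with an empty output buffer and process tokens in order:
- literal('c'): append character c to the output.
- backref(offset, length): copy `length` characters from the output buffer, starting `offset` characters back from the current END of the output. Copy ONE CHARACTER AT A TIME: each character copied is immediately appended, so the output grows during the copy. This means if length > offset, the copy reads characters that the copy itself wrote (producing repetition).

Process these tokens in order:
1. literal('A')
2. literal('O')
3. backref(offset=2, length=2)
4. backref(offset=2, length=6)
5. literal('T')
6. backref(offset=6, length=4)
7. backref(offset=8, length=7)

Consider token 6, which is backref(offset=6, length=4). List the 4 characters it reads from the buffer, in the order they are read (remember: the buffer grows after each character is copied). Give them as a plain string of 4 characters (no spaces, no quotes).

Token 1: literal('A'). Output: "A"
Token 2: literal('O'). Output: "AO"
Token 3: backref(off=2, len=2). Copied 'AO' from pos 0. Output: "AOAO"
Token 4: backref(off=2, len=6) (overlapping!). Copied 'AOAOAO' from pos 2. Output: "AOAOAOAOAO"
Token 5: literal('T'). Output: "AOAOAOAOAOT"
Token 6: backref(off=6, len=4). Buffer before: "AOAOAOAOAOT" (len 11)
  byte 1: read out[5]='O', append. Buffer now: "AOAOAOAOAOTO"
  byte 2: read out[6]='A', append. Buffer now: "AOAOAOAOAOTOA"
  byte 3: read out[7]='O', append. Buffer now: "AOAOAOAOAOTOAO"
  byte 4: read out[8]='A', append. Buffer now: "AOAOAOAOAOTOAOA"

Answer: OAOA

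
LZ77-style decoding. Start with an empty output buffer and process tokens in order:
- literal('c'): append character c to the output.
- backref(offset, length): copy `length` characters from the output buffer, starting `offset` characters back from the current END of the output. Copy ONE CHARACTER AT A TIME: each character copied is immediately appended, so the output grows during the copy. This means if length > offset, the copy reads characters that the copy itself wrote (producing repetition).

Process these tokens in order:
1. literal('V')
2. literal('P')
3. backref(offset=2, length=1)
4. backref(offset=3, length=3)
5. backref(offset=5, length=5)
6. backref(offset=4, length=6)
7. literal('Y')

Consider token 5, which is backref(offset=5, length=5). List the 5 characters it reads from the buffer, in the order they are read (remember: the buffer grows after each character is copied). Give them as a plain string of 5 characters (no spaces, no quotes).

Answer: PVVPV

Derivation:
Token 1: literal('V'). Output: "V"
Token 2: literal('P'). Output: "VP"
Token 3: backref(off=2, len=1). Copied 'V' from pos 0. Output: "VPV"
Token 4: backref(off=3, len=3). Copied 'VPV' from pos 0. Output: "VPVVPV"
Token 5: backref(off=5, len=5). Buffer before: "VPVVPV" (len 6)
  byte 1: read out[1]='P', append. Buffer now: "VPVVPVP"
  byte 2: read out[2]='V', append. Buffer now: "VPVVPVPV"
  byte 3: read out[3]='V', append. Buffer now: "VPVVPVPVV"
  byte 4: read out[4]='P', append. Buffer now: "VPVVPVPVVP"
  byte 5: read out[5]='V', append. Buffer now: "VPVVPVPVVPV"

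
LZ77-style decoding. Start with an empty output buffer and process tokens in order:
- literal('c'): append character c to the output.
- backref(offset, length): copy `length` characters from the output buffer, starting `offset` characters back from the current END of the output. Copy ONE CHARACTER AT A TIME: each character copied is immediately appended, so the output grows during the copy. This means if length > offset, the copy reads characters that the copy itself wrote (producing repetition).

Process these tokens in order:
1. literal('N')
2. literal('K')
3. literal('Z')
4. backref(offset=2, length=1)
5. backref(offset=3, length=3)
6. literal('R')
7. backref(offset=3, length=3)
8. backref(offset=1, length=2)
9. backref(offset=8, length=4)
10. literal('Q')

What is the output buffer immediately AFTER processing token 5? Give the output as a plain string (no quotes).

Answer: NKZKKZK

Derivation:
Token 1: literal('N'). Output: "N"
Token 2: literal('K'). Output: "NK"
Token 3: literal('Z'). Output: "NKZ"
Token 4: backref(off=2, len=1). Copied 'K' from pos 1. Output: "NKZK"
Token 5: backref(off=3, len=3). Copied 'KZK' from pos 1. Output: "NKZKKZK"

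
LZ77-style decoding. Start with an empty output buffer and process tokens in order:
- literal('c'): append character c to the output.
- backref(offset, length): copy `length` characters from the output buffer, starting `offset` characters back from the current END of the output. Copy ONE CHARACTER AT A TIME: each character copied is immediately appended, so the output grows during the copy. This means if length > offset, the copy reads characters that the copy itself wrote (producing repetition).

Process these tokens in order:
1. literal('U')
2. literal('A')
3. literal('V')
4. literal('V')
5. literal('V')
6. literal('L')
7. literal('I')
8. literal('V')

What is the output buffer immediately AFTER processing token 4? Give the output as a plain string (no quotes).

Token 1: literal('U'). Output: "U"
Token 2: literal('A'). Output: "UA"
Token 3: literal('V'). Output: "UAV"
Token 4: literal('V'). Output: "UAVV"

Answer: UAVV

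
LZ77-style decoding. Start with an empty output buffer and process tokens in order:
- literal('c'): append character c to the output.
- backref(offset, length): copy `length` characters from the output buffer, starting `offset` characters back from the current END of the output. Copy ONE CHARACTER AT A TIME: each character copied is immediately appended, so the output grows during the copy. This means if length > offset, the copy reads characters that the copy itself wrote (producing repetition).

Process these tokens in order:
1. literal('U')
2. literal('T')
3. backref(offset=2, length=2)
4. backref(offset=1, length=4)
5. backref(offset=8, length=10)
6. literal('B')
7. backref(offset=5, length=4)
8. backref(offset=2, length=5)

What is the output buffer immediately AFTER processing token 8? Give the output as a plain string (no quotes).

Answer: UTUTTTTTUTUTTTTTUTBTTUTUTUTU

Derivation:
Token 1: literal('U'). Output: "U"
Token 2: literal('T'). Output: "UT"
Token 3: backref(off=2, len=2). Copied 'UT' from pos 0. Output: "UTUT"
Token 4: backref(off=1, len=4) (overlapping!). Copied 'TTTT' from pos 3. Output: "UTUTTTTT"
Token 5: backref(off=8, len=10) (overlapping!). Copied 'UTUTTTTTUT' from pos 0. Output: "UTUTTTTTUTUTTTTTUT"
Token 6: literal('B'). Output: "UTUTTTTTUTUTTTTTUTB"
Token 7: backref(off=5, len=4). Copied 'TTUT' from pos 14. Output: "UTUTTTTTUTUTTTTTUTBTTUT"
Token 8: backref(off=2, len=5) (overlapping!). Copied 'UTUTU' from pos 21. Output: "UTUTTTTTUTUTTTTTUTBTTUTUTUTU"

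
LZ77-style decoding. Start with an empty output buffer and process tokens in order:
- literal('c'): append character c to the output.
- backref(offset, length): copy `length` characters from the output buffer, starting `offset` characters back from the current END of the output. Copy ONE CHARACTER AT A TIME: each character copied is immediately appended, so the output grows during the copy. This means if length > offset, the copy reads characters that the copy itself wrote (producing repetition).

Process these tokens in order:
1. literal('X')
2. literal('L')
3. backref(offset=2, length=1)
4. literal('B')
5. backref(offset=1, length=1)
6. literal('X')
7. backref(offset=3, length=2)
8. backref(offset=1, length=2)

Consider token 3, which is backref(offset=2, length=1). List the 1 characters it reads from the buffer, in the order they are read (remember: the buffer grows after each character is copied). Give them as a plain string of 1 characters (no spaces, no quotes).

Token 1: literal('X'). Output: "X"
Token 2: literal('L'). Output: "XL"
Token 3: backref(off=2, len=1). Buffer before: "XL" (len 2)
  byte 1: read out[0]='X', append. Buffer now: "XLX"

Answer: X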